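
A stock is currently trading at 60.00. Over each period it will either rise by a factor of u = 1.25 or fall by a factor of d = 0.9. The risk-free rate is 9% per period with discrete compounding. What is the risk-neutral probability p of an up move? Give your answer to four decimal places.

p = 0.5429

Risk-neutral probability p = (1 + 0.09 − 0.9)/(1.25 − 0.9) = 0.1900/0.3500 = 0.5429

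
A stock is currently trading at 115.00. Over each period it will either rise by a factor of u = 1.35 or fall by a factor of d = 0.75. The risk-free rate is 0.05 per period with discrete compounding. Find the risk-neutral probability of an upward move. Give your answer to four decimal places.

Risk-neutral probability p = (1 + 0.05 − 0.75)/(1.35 − 0.75) = 0.3000/0.6000 = 0.5000

p = 0.5000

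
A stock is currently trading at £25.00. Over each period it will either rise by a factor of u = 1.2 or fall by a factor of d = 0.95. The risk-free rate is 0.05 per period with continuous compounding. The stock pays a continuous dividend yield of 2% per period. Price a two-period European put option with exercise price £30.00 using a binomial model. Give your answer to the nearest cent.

£3.69

Per-period risk-free factor R = e^0.05 = 1.0513; dividend-adjusted growth = e^(0.05−0.02) = 1.0305.
Risk-neutral probability p = (1.0305 − 0.95)/(1.2 − 0.95) = 0.0805/0.2500 = 0.3218
Terminal stock prices: S_uu = 36, S_ud = 28.5, S_dd = 22.56
Terminal payoffs (K − S): max(-6, 0) = 0, max(1.5, 0) = 1.5, max(7.438, 0) = 7.438
Node u (S = 30): V_u = e^(−0.05)·[0.3218·0.0000 + 0.6782·1.5000] = 0.9677
Node d (S = 23.75): V_d = e^(−0.05)·[0.3218·1.5000 + 0.6782·7.4375] = 5.2572
Node 0 (S = 25): V_0 = e^(−0.05)·[0.3218·0.9677 + 0.6782·5.2572] = 3.6877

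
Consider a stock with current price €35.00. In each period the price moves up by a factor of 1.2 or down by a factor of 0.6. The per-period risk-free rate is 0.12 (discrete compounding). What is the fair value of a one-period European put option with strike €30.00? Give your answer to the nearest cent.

Risk-neutral probability p = (1 + 0.12 − 0.6)/(1.2 − 0.6) = 0.5200/0.6000 = 0.8667
Terminal stock prices: S_u = 42, S_d = 21
Terminal payoffs (K − S): max(-12, 0) = 0, max(9, 0) = 9
Node 0 (S = 35): V_0 = 1/1.12·[0.8667·0.0000 + 0.1333·9.0000] = 1.0714

€1.07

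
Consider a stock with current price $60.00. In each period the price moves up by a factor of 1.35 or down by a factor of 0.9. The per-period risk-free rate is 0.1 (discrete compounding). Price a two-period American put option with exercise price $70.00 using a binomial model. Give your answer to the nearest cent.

$10.00

Risk-neutral probability p = (1 + 0.1 − 0.9)/(1.35 − 0.9) = 0.2000/0.4500 = 0.4444
Terminal stock prices: S_uu = 109.4, S_ud = 72.9, S_dd = 48.6
Terminal payoffs (K − S): max(-39.35, 0) = 0, max(-2.9, 0) = 0, max(21.4, 0) = 21.4
Node u (S = 81): continuation = 1/1.1·[0.4444·0.0000 + 0.5556·0.0000] = 0.0000; exercise value = 0.0000 ≤ continuation, so V_u = 0.0000
Node d (S = 54): continuation = 1/1.1·[0.4444·0.0000 + 0.5556·21.4000] = 10.8081; exercise value = 16.0000 > continuation, so V_d = 16.0000 (exercise)
Node 0 (S = 60): continuation = 1/1.1·[0.4444·0.0000 + 0.5556·16.0000] = 8.0808; exercise value = 10.0000 > continuation, so V_0 = 10.0000 (exercise)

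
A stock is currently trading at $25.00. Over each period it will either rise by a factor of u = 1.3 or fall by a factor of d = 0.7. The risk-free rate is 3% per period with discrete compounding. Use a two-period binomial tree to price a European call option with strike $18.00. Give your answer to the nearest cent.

$9.13

Risk-neutral probability p = (1 + 0.03 − 0.7)/(1.3 − 0.7) = 0.3300/0.6000 = 0.5500
Terminal stock prices: S_uu = 42.25, S_ud = 22.75, S_dd = 12.25
Terminal payoffs (S − K): max(24.25, 0) = 24.25, max(4.75, 0) = 4.75, max(-5.75, 0) = 0
Node u (S = 32.5): V_u = 1/1.03·[0.5500·24.2500 + 0.4500·4.7500] = 15.0243
Node d (S = 17.5): V_d = 1/1.03·[0.5500·4.7500 + 0.4500·0.0000] = 2.5364
Node 0 (S = 25): V_0 = 1/1.03·[0.5500·15.0243 + 0.4500·2.5364] = 9.1308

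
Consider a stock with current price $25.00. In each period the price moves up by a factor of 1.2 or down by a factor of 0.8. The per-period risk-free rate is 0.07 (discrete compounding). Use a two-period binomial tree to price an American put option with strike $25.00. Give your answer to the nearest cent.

$1.71

Risk-neutral probability p = (1 + 0.07 − 0.8)/(1.2 − 0.8) = 0.2700/0.4000 = 0.6750
Terminal stock prices: S_uu = 36, S_ud = 24, S_dd = 16
Terminal payoffs (K − S): max(-11, 0) = 0, max(1, 0) = 1, max(9, 0) = 9
Node u (S = 30): continuation = 1/1.07·[0.6750·0.0000 + 0.3250·1.0000] = 0.3037; exercise value = 0.0000 ≤ continuation, so V_u = 0.3037
Node d (S = 20): continuation = 1/1.07·[0.6750·1.0000 + 0.3250·9.0000] = 3.3645; exercise value = 5.0000 > continuation, so V_d = 5.0000 (exercise)
Node 0 (S = 25): continuation = 1/1.07·[0.6750·0.3037 + 0.3250·5.0000] = 1.7103; exercise value = 0.0000 ≤ continuation, so V_0 = 1.7103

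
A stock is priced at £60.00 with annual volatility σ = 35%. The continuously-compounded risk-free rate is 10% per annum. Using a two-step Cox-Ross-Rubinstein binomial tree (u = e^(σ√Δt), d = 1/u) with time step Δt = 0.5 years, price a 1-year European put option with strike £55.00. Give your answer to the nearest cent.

CRR parameters: u = e^(σ√Δt) = e^(0.35·√0.5) = 1.2808, d = 1/u = 0.7808
Per-period rate: rΔt = 0.1·0.5 = 0.05, so R = e^0.05 = 1.0513
Risk-neutral probability p = (e^0.05 − 0.7808)/(1.2808 − 0.7808) = 0.2705/0.5000 = 0.5410
Terminal stock prices: S_uu = 98.43, S_ud = 60, S_dd = 36.58
Terminal payoffs (K − S): max(-43.43, 0) = 0, max(-5, 0) = 0, max(18.42, 0) = 18.42
Node u (S = 76.85): V_u = e^(−0.05)·[0.5410·0.0000 + 0.4590·0.0000] = 0.0000
Node d (S = 46.85): V_d = e^(−0.05)·[0.5410·0.0000 + 0.4590·18.4248] = 8.0450
Node 0 (S = 60): V_0 = e^(−0.05)·[0.5410·0.0000 + 0.4590·8.0450] = 3.5127

£3.51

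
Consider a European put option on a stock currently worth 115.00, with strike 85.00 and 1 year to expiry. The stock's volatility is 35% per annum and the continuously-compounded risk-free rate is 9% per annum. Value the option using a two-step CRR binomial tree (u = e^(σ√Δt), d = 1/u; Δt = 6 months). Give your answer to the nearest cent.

3.00

CRR parameters: u = e^(σ√Δt) = e^(0.35·√0.5) = 1.2808, d = 1/u = 0.7808
Per-period rate: rΔt = 0.09·0.5 = 0.045, so R = e^0.045 = 1.0460
Risk-neutral probability p = (e^0.045 − 0.7808)/(1.2808 − 0.7808) = 0.2653/0.5000 = 0.5305
Terminal stock prices: S_uu = 188.7, S_ud = 115, S_dd = 70.1
Terminal payoffs (K − S): max(-103.7, 0) = 0, max(-30, 0) = 0, max(14.9, 0) = 14.9
Node u (S = 147.3): V_u = e^(−0.045)·[0.5305·0.0000 + 0.4695·0.0000] = 0.0000
Node d (S = 89.79): V_d = e^(−0.045)·[0.5305·0.0000 + 0.4695·14.8976] = 6.6868
Node 0 (S = 115): V_0 = e^(−0.045)·[0.5305·0.0000 + 0.4695·6.6868] = 3.0014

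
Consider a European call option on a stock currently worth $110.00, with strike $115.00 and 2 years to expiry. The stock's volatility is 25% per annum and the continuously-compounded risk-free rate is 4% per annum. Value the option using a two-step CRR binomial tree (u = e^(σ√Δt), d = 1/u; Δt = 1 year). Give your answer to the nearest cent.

$16.47

CRR parameters: u = e^(σ√Δt) = e^(0.25·√1) = 1.2840, d = 1/u = 0.7788
Per-period rate: rΔt = 0.04·1 = 0.04, so R = e^0.04 = 1.0408
Risk-neutral probability p = (e^0.04 − 0.7788)/(1.2840 − 0.7788) = 0.2620/0.5052 = 0.5186
Terminal stock prices: S_uu = 181.4, S_ud = 110, S_dd = 66.72
Terminal payoffs (S − K): max(66.36, 0) = 66.36, max(-5, 0) = 0, max(-48.28, 0) = 0
Node u (S = 141.2): V_u = e^(−0.04)·[0.5186·66.3593 + 0.4814·0.0000] = 33.0646
Node d (S = 85.67): V_d = e^(−0.04)·[0.5186·0.0000 + 0.4814·0.0000] = 0.0000
Node 0 (S = 110): V_0 = e^(−0.04)·[0.5186·33.0646 + 0.4814·0.0000] = 16.4750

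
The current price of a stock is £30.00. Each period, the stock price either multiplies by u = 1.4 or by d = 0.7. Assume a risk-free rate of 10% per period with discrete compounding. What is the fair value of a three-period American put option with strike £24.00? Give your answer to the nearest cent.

£1.95

Risk-neutral probability p = (1 + 0.1 − 0.7)/(1.4 − 0.7) = 0.4000/0.7000 = 0.5714
Terminal stock prices: S_uuu = 82.32, S_uud = 41.16, S_udd = 20.58, S_ddd = 10.29
Terminal payoffs (K − S): max(-58.32, 0) = 0, max(-17.16, 0) = 0, max(3.42, 0) = 3.42, max(13.71, 0) = 13.71
Node uu (S = 58.8): continuation = 1/1.1·[0.5714·0.0000 + 0.4286·0.0000] = 0.0000; exercise value = 0.0000 ≤ continuation, so V_uu = 0.0000
Node ud (S = 29.4): continuation = 1/1.1·[0.5714·0.0000 + 0.4286·3.4200] = 1.3325; exercise value = 0.0000 ≤ continuation, so V_ud = 1.3325
Node dd (S = 14.7): continuation = 1/1.1·[0.5714·3.4200 + 0.4286·13.7100] = 7.1182; exercise value = 9.3000 > continuation, so V_dd = 9.3000 (exercise)
Node u (S = 42): continuation = 1/1.1·[0.5714·0.0000 + 0.4286·1.3325] = 0.5191; exercise value = 0.0000 ≤ continuation, so V_u = 0.5191
Node d (S = 21): continuation = 1/1.1·[0.5714·1.3325 + 0.4286·9.3000] = 4.3156; exercise value = 3.0000 ≤ continuation, so V_d = 4.3156
Node 0 (S = 30): continuation = 1/1.1·[0.5714·0.5191 + 0.4286·4.3156] = 1.9511; exercise value = 0.0000 ≤ continuation, so V_0 = 1.9511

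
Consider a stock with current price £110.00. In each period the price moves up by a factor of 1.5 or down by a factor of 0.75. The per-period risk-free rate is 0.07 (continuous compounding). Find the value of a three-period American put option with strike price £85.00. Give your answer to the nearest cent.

£6.53

Risk-neutral probability p = (e^0.07 − 0.75)/(1.5 − 0.75) = 0.3225/0.7500 = 0.4300
Terminal stock prices: S_uuu = 371.2, S_uud = 185.6, S_udd = 92.81, S_ddd = 46.41
Terminal payoffs (K − S): max(-286.2, 0) = 0, max(-100.6, 0) = 0, max(-7.812, 0) = 0, max(38.59, 0) = 38.59
Node uu (S = 247.5): continuation = e^(−0.07)·[0.4300·0.0000 + 0.5700·0.0000] = 0.0000; exercise value = 0.0000 ≤ continuation, so V_uu = 0.0000
Node ud (S = 123.8): continuation = e^(−0.07)·[0.4300·0.0000 + 0.5700·0.0000] = 0.0000; exercise value = 0.0000 ≤ continuation, so V_ud = 0.0000
Node dd (S = 61.88): continuation = e^(−0.07)·[0.4300·0.0000 + 0.5700·38.5938] = 20.5108; exercise value = 23.1250 > continuation, so V_dd = 23.1250 (exercise)
Node u (S = 165): continuation = e^(−0.07)·[0.4300·0.0000 + 0.5700·0.0000] = 0.0000; exercise value = 0.0000 ≤ continuation, so V_u = 0.0000
Node d (S = 82.5): continuation = e^(−0.07)·[0.4300·0.0000 + 0.5700·23.1250] = 12.2899; exercise value = 2.5000 ≤ continuation, so V_d = 12.2899
Node 0 (S = 110): continuation = e^(−0.07)·[0.4300·0.0000 + 0.5700·12.2899] = 6.5315; exercise value = 0.0000 ≤ continuation, so V_0 = 6.5315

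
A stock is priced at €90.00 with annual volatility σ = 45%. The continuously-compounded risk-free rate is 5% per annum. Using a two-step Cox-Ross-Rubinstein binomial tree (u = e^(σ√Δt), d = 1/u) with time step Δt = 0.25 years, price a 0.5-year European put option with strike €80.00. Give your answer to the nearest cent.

CRR parameters: u = e^(σ√Δt) = e^(0.45·√0.25) = 1.2523, d = 1/u = 0.7985
Per-period rate: rΔt = 0.05·0.25 = 0.0125, so R = e^0.0125 = 1.0126
Risk-neutral probability p = (e^0.0125 − 0.7985)/(1.2523 − 0.7985) = 0.2141/0.4538 = 0.4717
Terminal stock prices: S_uu = 141.1, S_ud = 90, S_dd = 57.39
Terminal payoffs (K − S): max(-61.15, 0) = 0, max(-10, 0) = 0, max(22.61, 0) = 22.61
Node u (S = 112.7): V_u = e^(−0.0125)·[0.4717·0.0000 + 0.5283·0.0000] = 0.0000
Node d (S = 71.87): V_d = e^(−0.0125)·[0.4717·0.0000 + 0.5283·22.6135] = 11.7982
Node 0 (S = 90): V_0 = e^(−0.0125)·[0.4717·0.0000 + 0.5283·11.7982] = 6.1555

€6.16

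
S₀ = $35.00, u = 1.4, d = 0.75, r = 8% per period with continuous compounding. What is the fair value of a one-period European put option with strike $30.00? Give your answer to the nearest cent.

$1.69

Risk-neutral probability p = (e^0.08 − 0.75)/(1.4 − 0.75) = 0.3333/0.6500 = 0.5127
Terminal stock prices: S_u = 49, S_d = 26.25
Terminal payoffs (K − S): max(-19, 0) = 0, max(3.75, 0) = 3.75
Node 0 (S = 35): V_0 = e^(−0.08)·[0.5127·0.0000 + 0.4873·3.7500] = 1.6867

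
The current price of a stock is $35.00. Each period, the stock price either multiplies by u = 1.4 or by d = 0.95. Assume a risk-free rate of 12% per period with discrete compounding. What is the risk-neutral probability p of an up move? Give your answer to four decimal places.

p = 0.3778

Risk-neutral probability p = (1 + 0.12 − 0.95)/(1.4 − 0.95) = 0.1700/0.4500 = 0.3778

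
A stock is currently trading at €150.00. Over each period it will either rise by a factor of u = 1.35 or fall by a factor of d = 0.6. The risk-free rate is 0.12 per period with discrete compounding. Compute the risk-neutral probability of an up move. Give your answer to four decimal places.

Risk-neutral probability p = (1 + 0.12 − 0.6)/(1.35 − 0.6) = 0.5200/0.7500 = 0.6933

p = 0.6933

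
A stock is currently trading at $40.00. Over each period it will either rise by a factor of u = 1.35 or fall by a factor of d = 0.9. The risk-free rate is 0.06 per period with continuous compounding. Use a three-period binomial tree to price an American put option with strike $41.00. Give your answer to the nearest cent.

$3.13

Risk-neutral probability p = (e^0.06 − 0.9)/(1.35 − 0.9) = 0.1618/0.4500 = 0.3596
Terminal stock prices: S_uuu = 98.42, S_uud = 65.61, S_udd = 43.74, S_ddd = 29.16
Terminal payoffs (K − S): max(-57.42, 0) = 0, max(-24.61, 0) = 0, max(-2.74, 0) = 0, max(11.84, 0) = 11.84
Node uu (S = 72.9): continuation = e^(−0.06)·[0.3596·0.0000 + 0.6404·0.0000] = 0.0000; exercise value = 0.0000 ≤ continuation, so V_uu = 0.0000
Node ud (S = 48.6): continuation = e^(−0.06)·[0.3596·0.0000 + 0.6404·0.0000] = 0.0000; exercise value = 0.0000 ≤ continuation, so V_ud = 0.0000
Node dd (S = 32.4): continuation = e^(−0.06)·[0.3596·0.0000 + 0.6404·11.8400] = 7.1404; exercise value = 8.6000 > continuation, so V_dd = 8.6000 (exercise)
Node u (S = 54): continuation = e^(−0.06)·[0.3596·0.0000 + 0.6404·0.0000] = 0.0000; exercise value = 0.0000 ≤ continuation, so V_u = 0.0000
Node d (S = 36): continuation = e^(−0.06)·[0.3596·0.0000 + 0.6404·8.6000] = 5.1864; exercise value = 5.0000 ≤ continuation, so V_d = 5.1864
Node 0 (S = 40): continuation = e^(−0.06)·[0.3596·0.0000 + 0.6404·5.1864] = 3.1278; exercise value = 1.0000 ≤ continuation, so V_0 = 3.1278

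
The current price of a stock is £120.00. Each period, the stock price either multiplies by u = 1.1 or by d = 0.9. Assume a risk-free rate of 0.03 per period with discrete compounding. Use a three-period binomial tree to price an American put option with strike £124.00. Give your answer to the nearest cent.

Risk-neutral probability p = (1 + 0.03 − 0.9)/(1.1 − 0.9) = 0.1300/0.2000 = 0.6500
Terminal stock prices: S_uuu = 159.7, S_uud = 130.7, S_udd = 106.9, S_ddd = 87.48
Terminal payoffs (K − S): max(-35.72, 0) = 0, max(-6.68, 0) = 0, max(17.08, 0) = 17.08, max(36.52, 0) = 36.52
Node uu (S = 145.2): continuation = 1/1.03·[0.6500·0.0000 + 0.3500·0.0000] = 0.0000; exercise value = 0.0000 ≤ continuation, so V_uu = 0.0000
Node ud (S = 118.8): continuation = 1/1.03·[0.6500·0.0000 + 0.3500·17.0800] = 5.8039; exercise value = 5.2000 ≤ continuation, so V_ud = 5.8039
Node dd (S = 97.2): continuation = 1/1.03·[0.6500·17.0800 + 0.3500·36.5200] = 23.1883; exercise value = 26.8000 > continuation, so V_dd = 26.8000 (exercise)
Node u (S = 132): continuation = 1/1.03·[0.6500·0.0000 + 0.3500·5.8039] = 1.9722; exercise value = 0.0000 ≤ continuation, so V_u = 1.9722
Node d (S = 108): continuation = 1/1.03·[0.6500·5.8039 + 0.3500·26.8000] = 12.7694; exercise value = 16.0000 > continuation, so V_d = 16.0000 (exercise)
Node 0 (S = 120): continuation = 1/1.03·[0.6500·1.9722 + 0.3500·16.0000] = 6.6815; exercise value = 4.0000 ≤ continuation, so V_0 = 6.6815

£6.68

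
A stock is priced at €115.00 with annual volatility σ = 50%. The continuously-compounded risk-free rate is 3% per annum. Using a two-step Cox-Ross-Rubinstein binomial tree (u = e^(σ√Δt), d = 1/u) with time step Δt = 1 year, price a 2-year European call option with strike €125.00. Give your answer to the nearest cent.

CRR parameters: u = e^(σ√Δt) = e^(0.5·√1) = 1.6487, d = 1/u = 0.6065
Per-period rate: rΔt = 0.03·1 = 0.03, so R = e^0.03 = 1.0305
Risk-neutral probability p = (e^0.03 − 0.6065)/(1.6487 − 0.6065) = 0.4239/1.0422 = 0.4068
Terminal stock prices: S_uu = 312.6, S_ud = 115, S_dd = 42.31
Terminal payoffs (S − K): max(187.6, 0) = 187.6, max(-10, 0) = 0, max(-82.69, 0) = 0
Node u (S = 189.6): V_u = e^(−0.03)·[0.4068·187.6024 + 0.5932·0.0000] = 74.0543
Node d (S = 69.75): V_d = e^(−0.03)·[0.4068·0.0000 + 0.5932·0.0000] = 0.0000
Node 0 (S = 115): V_0 = e^(−0.03)·[0.4068·74.0543 + 0.5932·0.0000] = 29.2322

€29.23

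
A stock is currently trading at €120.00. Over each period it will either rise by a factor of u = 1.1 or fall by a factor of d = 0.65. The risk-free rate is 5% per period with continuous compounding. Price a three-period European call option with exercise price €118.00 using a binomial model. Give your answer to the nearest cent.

€25.46

Risk-neutral probability p = (e^0.05 − 0.65)/(1.1 − 0.65) = 0.4013/0.4500 = 0.8917
Terminal stock prices: S_uuu = 159.7, S_uud = 94.38, S_udd = 55.77, S_ddd = 32.95
Terminal payoffs (S − K): max(41.72, 0) = 41.72, max(-23.62, 0) = 0, max(-62.23, 0) = 0, max(-85.05, 0) = 0
Node uu (S = 145.2): V_uu = e^(−0.05)·[0.8917·41.7200 + 0.1083·0.0000] = 35.3879
Node ud (S = 85.8): V_ud = e^(−0.05)·[0.8917·0.0000 + 0.1083·0.0000] = 0.0000
Node dd (S = 50.7): V_dd = e^(−0.05)·[0.8917·0.0000 + 0.1083·0.0000] = 0.0000
Node u (S = 132): V_u = e^(−0.05)·[0.8917·35.3879 + 0.1083·0.0000] = 30.0169
Node d (S = 78): V_d = e^(−0.05)·[0.8917·0.0000 + 0.1083·0.0000] = 0.0000
Node 0 (S = 120): V_0 = e^(−0.05)·[0.8917·30.0169 + 0.1083·0.0000] = 25.4610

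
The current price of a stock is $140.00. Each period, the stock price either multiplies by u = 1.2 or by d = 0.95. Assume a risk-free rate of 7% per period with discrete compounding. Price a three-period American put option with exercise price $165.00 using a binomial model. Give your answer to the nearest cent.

Risk-neutral probability p = (1 + 0.07 − 0.95)/(1.2 − 0.95) = 0.1200/0.2500 = 0.4800
Terminal stock prices: S_uuu = 241.9, S_uud = 191.5, S_udd = 151.6, S_ddd = 120
Terminal payoffs (K − S): max(-76.92, 0) = 0, max(-26.52, 0) = 0, max(13.38, 0) = 13.38, max(44.97, 0) = 44.97
Node uu (S = 201.6): continuation = 1/1.07·[0.4800·0.0000 + 0.5200·0.0000] = 0.0000; exercise value = 0.0000 ≤ continuation, so V_uu = 0.0000
Node ud (S = 159.6): continuation = 1/1.07·[0.4800·0.0000 + 0.5200·13.3800] = 6.5024; exercise value = 5.4000 ≤ continuation, so V_ud = 6.5024
Node dd (S = 126.3): continuation = 1/1.07·[0.4800·13.3800 + 0.5200·44.9675] = 27.8556; exercise value = 38.6500 > continuation, so V_dd = 38.6500 (exercise)
Node u (S = 168): continuation = 1/1.07·[0.4800·0.0000 + 0.5200·6.5024] = 3.1601; exercise value = 0.0000 ≤ continuation, so V_u = 3.1601
Node d (S = 133): continuation = 1/1.07·[0.4800·6.5024 + 0.5200·38.6500] = 21.7002; exercise value = 32.0000 > continuation, so V_d = 32.0000 (exercise)
Node 0 (S = 140): continuation = 1/1.07·[0.4800·3.1601 + 0.5200·32.0000] = 16.9690; exercise value = 25.0000 > continuation, so V_0 = 25.0000 (exercise)

$25.00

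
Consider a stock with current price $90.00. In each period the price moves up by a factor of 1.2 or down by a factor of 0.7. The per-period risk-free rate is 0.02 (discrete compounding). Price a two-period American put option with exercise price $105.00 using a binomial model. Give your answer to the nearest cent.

Risk-neutral probability p = (1 + 0.02 − 0.7)/(1.2 − 0.7) = 0.3200/0.5000 = 0.6400
Terminal stock prices: S_uu = 129.6, S_ud = 75.6, S_dd = 44.1
Terminal payoffs (K − S): max(-24.6, 0) = 0, max(29.4, 0) = 29.4, max(60.9, 0) = 60.9
Node u (S = 108): continuation = 1/1.02·[0.6400·0.0000 + 0.3600·29.4000] = 10.3765; exercise value = 0.0000 ≤ continuation, so V_u = 10.3765
Node d (S = 63): continuation = 1/1.02·[0.6400·29.4000 + 0.3600·60.9000] = 39.9412; exercise value = 42.0000 > continuation, so V_d = 42.0000 (exercise)
Node 0 (S = 90): continuation = 1/1.02·[0.6400·10.3765 + 0.3600·42.0000] = 21.3343; exercise value = 15.0000 ≤ continuation, so V_0 = 21.3343

$21.33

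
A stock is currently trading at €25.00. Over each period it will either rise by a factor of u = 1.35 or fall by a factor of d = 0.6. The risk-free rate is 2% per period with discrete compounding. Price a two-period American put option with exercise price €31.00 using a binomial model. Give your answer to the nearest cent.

Risk-neutral probability p = (1 + 0.02 − 0.6)/(1.35 − 0.6) = 0.4200/0.7500 = 0.5600
Terminal stock prices: S_uu = 45.56, S_ud = 20.25, S_dd = 9
Terminal payoffs (K − S): max(-14.56, 0) = 0, max(10.75, 0) = 10.75, max(22, 0) = 22
Node u (S = 33.75): continuation = 1/1.02·[0.5600·0.0000 + 0.4400·10.7500] = 4.6373; exercise value = 0.0000 ≤ continuation, so V_u = 4.6373
Node d (S = 15): continuation = 1/1.02·[0.5600·10.7500 + 0.4400·22.0000] = 15.3922; exercise value = 16.0000 > continuation, so V_d = 16.0000 (exercise)
Node 0 (S = 25): continuation = 1/1.02·[0.5600·4.6373 + 0.4400·16.0000] = 9.4479; exercise value = 6.0000 ≤ continuation, so V_0 = 9.4479

€9.45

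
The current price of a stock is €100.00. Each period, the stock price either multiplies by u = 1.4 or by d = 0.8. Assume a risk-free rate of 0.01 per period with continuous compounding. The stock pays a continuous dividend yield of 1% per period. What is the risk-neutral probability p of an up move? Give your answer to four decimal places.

p = 0.3333

Per-period risk-free factor R = e^0.01 = 1.0101; dividend-adjusted growth = e^(0.01−0.01) = 1.0000.
Risk-neutral probability p = (1.0000 − 0.8)/(1.4 − 0.8) = 0.2000/0.6000 = 0.3333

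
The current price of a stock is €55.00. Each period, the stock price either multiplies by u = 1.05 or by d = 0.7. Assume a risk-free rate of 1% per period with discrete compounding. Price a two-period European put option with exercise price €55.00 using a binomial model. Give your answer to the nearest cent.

€3.25

Risk-neutral probability p = (1 + 0.01 − 0.7)/(1.05 − 0.7) = 0.3100/0.3500 = 0.8857
Terminal stock prices: S_uu = 60.64, S_ud = 40.42, S_dd = 26.95
Terminal payoffs (K − S): max(-5.638, 0) = 0, max(14.58, 0) = 14.58, max(28.05, 0) = 28.05
Node u (S = 57.75): V_u = 1/1.01·[0.8857·0.0000 + 0.1143·14.5750] = 1.6492
Node d (S = 38.5): V_d = 1/1.01·[0.8857·14.5750 + 0.1143·28.0500] = 15.9554
Node 0 (S = 55): V_0 = 1/1.01·[0.8857·1.6492 + 0.1143·15.9554] = 3.2517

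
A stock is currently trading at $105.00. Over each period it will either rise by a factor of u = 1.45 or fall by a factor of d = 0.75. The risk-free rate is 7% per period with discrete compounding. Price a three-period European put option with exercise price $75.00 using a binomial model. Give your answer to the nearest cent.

$4.01

Risk-neutral probability p = (1 + 0.07 − 0.75)/(1.45 − 0.75) = 0.3200/0.7000 = 0.4571
Terminal stock prices: S_uuu = 320.1, S_uud = 165.6, S_udd = 85.64, S_ddd = 44.3
Terminal payoffs (K − S): max(-245.1, 0) = 0, max(-90.57, 0) = 0, max(-10.64, 0) = 0, max(30.7, 0) = 30.7
Node uu (S = 220.8): V_uu = 1/1.07·[0.4571·0.0000 + 0.5429·0.0000] = 0.0000
Node ud (S = 114.2): V_ud = 1/1.07·[0.4571·0.0000 + 0.5429·0.0000] = 0.0000
Node dd (S = 59.06): V_dd = 1/1.07·[0.4571·0.0000 + 0.5429·30.7031] = 15.5770
Node u (S = 152.2): V_u = 1/1.07·[0.4571·0.0000 + 0.5429·0.0000] = 0.0000
Node d (S = 78.75): V_d = 1/1.07·[0.4571·0.0000 + 0.5429·15.5770] = 7.9029
Node 0 (S = 105): V_0 = 1/1.07·[0.4571·0.0000 + 0.5429·7.9029] = 4.0095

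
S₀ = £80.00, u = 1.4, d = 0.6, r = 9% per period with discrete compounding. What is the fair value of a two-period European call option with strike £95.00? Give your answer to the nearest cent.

Risk-neutral probability p = (1 + 0.09 − 0.6)/(1.4 − 0.6) = 0.4900/0.8000 = 0.6125
Terminal stock prices: S_uu = 156.8, S_ud = 67.2, S_dd = 28.8
Terminal payoffs (S − K): max(61.8, 0) = 61.8, max(-27.8, 0) = 0, max(-66.2, 0) = 0
Node u (S = 112): V_u = 1/1.09·[0.6125·61.8000 + 0.3875·0.0000] = 34.7271
Node d (S = 48): V_d = 1/1.09·[0.6125·0.0000 + 0.3875·0.0000] = 0.0000
Node 0 (S = 80): V_0 = 1/1.09·[0.6125·34.7271 + 0.3875·0.0000] = 19.5141

£19.51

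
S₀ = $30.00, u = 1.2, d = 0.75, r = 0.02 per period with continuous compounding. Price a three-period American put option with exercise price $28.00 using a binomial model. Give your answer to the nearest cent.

Risk-neutral probability p = (e^0.02 − 0.75)/(1.2 − 0.75) = 0.2702/0.4500 = 0.6004
Terminal stock prices: S_uuu = 51.84, S_uud = 32.4, S_udd = 20.25, S_ddd = 12.66
Terminal payoffs (K − S): max(-23.84, 0) = 0, max(-4.4, 0) = 0, max(7.75, 0) = 7.75, max(15.34, 0) = 15.34
Node uu (S = 43.2): continuation = e^(−0.02)·[0.6004·0.0000 + 0.3996·0.0000] = 0.0000; exercise value = 0.0000 ≤ continuation, so V_uu = 0.0000
Node ud (S = 27): continuation = e^(−0.02)·[0.6004·0.0000 + 0.3996·7.7500] = 3.0352; exercise value = 1.0000 ≤ continuation, so V_ud = 3.0352
Node dd (S = 16.88): continuation = e^(−0.02)·[0.6004·7.7500 + 0.3996·15.3438] = 10.5706; exercise value = 11.1250 > continuation, so V_dd = 11.1250 (exercise)
Node u (S = 36): continuation = e^(−0.02)·[0.6004·0.0000 + 0.3996·3.0352] = 1.1887; exercise value = 0.0000 ≤ continuation, so V_u = 1.1887
Node d (S = 22.5): continuation = e^(−0.02)·[0.6004·3.0352 + 0.3996·11.1250] = 6.1434; exercise value = 5.5000 ≤ continuation, so V_d = 6.1434
Node 0 (S = 30): continuation = e^(−0.02)·[0.6004·1.1887 + 0.3996·6.1434] = 3.1056; exercise value = 0.0000 ≤ continuation, so V_0 = 3.1056

$3.11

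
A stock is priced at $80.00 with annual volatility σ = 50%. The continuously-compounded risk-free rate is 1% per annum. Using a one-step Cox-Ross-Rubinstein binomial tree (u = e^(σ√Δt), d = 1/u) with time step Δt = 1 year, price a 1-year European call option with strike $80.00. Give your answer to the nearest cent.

CRR parameters: u = e^(σ√Δt) = e^(0.5·√1) = 1.6487, d = 1/u = 0.6065
Per-period rate: rΔt = 0.01·1 = 0.01, so R = e^0.01 = 1.0101
Risk-neutral probability p = (e^0.01 − 0.6065)/(1.6487 − 0.6065) = 0.4035/1.0422 = 0.3872
Terminal stock prices: S_u = 131.9, S_d = 48.52
Terminal payoffs (S − K): max(51.9, 0) = 51.9, max(-31.48, 0) = 0
Node 0 (S = 80): V_0 = e^(−0.01)·[0.3872·51.8977 + 0.6128·0.0000] = 19.8940

$19.89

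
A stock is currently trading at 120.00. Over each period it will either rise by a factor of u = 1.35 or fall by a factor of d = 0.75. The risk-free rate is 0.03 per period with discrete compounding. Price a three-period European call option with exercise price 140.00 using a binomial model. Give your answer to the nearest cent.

Risk-neutral probability p = (1 + 0.03 − 0.75)/(1.35 − 0.75) = 0.2800/0.6000 = 0.4667
Terminal stock prices: S_uuu = 295.2, S_uud = 164, S_udd = 91.12, S_ddd = 50.62
Terminal payoffs (S − K): max(155.2, 0) = 155.2, max(24.03, 0) = 24.03, max(-48.88, 0) = 0, max(-89.38, 0) = 0
Node uu (S = 218.7): V_uu = 1/1.03·[0.4667·155.2450 + 0.5333·24.0250] = 82.7777
Node ud (S = 121.5): V_ud = 1/1.03·[0.4667·24.0250 + 0.5333·0.0000] = 10.8851
Node dd (S = 67.5): V_dd = 1/1.03·[0.4667·0.0000 + 0.5333·0.0000] = 0.0000
Node u (S = 162): V_u = 1/1.03·[0.4667·82.7777 + 0.5333·10.8851] = 43.1408
Node d (S = 90): V_d = 1/1.03·[0.4667·10.8851 + 0.5333·0.0000] = 4.9318
Node 0 (S = 120): V_0 = 1/1.03·[0.4667·43.1408 + 0.5333·4.9318] = 22.0996

22.10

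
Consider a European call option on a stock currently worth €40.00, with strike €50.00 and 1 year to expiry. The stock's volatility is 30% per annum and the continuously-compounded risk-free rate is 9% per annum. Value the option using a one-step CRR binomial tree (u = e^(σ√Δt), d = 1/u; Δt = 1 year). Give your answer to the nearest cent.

€2.12

CRR parameters: u = e^(σ√Δt) = e^(0.3·√1) = 1.3499, d = 1/u = 0.7408
Per-period rate: rΔt = 0.09·1 = 0.09, so R = e^0.09 = 1.0942
Risk-neutral probability p = (e^0.09 − 0.7408)/(1.3499 − 0.7408) = 0.3534/0.6090 = 0.5802
Terminal stock prices: S_u = 53.99, S_d = 29.63
Terminal payoffs (S − K): max(3.994, 0) = 3.994, max(-20.37, 0) = 0
Node 0 (S = 40): V_0 = e^(−0.09)·[0.5802·3.9944 + 0.4198·0.0000] = 2.1180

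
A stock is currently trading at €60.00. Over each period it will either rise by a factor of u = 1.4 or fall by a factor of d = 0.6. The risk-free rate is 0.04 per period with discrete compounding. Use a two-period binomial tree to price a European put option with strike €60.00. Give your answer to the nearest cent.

€11.58

Risk-neutral probability p = (1 + 0.04 − 0.6)/(1.4 − 0.6) = 0.4400/0.8000 = 0.5500
Terminal stock prices: S_uu = 117.6, S_ud = 50.4, S_dd = 21.6
Terminal payoffs (K − S): max(-57.6, 0) = 0, max(9.6, 0) = 9.6, max(38.4, 0) = 38.4
Node u (S = 84): V_u = 1/1.04·[0.5500·0.0000 + 0.4500·9.6000] = 4.1538
Node d (S = 36): V_d = 1/1.04·[0.5500·9.6000 + 0.4500·38.4000] = 21.6923
Node 0 (S = 60): V_0 = 1/1.04·[0.5500·4.1538 + 0.4500·21.6923] = 11.5828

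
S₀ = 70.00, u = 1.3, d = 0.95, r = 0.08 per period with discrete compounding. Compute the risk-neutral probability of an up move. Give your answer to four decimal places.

Risk-neutral probability p = (1 + 0.08 − 0.95)/(1.3 − 0.95) = 0.1300/0.3500 = 0.3714

p = 0.3714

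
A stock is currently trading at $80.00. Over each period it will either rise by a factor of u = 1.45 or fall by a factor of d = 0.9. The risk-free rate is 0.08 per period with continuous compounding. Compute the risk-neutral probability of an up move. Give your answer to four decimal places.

p = 0.3332

Risk-neutral probability p = (e^0.08 − 0.9)/(1.45 − 0.9) = 0.1833/0.5500 = 0.3332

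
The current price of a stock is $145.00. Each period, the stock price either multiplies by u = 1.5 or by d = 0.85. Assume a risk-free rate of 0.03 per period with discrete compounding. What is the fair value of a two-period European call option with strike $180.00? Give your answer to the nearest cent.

Risk-neutral probability p = (1 + 0.03 − 0.85)/(1.5 − 0.85) = 0.1800/0.6500 = 0.2769
Terminal stock prices: S_uu = 326.2, S_ud = 184.9, S_dd = 104.8
Terminal payoffs (S − K): max(146.2, 0) = 146.2, max(4.875, 0) = 4.875, max(-75.24, 0) = 0
Node u (S = 217.5): V_u = 1/1.03·[0.2769·146.2500 + 0.7231·4.8750] = 42.7427
Node d (S = 123.2): V_d = 1/1.03·[0.2769·4.8750 + 0.7231·0.0000] = 1.3107
Node 0 (S = 145): V_0 = 1/1.03·[0.2769·42.7427 + 0.7231·1.3107] = 12.4118

$12.41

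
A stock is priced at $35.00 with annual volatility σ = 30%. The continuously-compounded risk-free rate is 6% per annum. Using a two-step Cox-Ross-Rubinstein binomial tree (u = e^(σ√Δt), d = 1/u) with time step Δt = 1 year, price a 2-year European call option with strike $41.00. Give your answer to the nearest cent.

$5.61

CRR parameters: u = e^(σ√Δt) = e^(0.3·√1) = 1.3499, d = 1/u = 0.7408
Per-period rate: rΔt = 0.06·1 = 0.06, so R = e^0.06 = 1.0618
Risk-neutral probability p = (e^0.06 − 0.7408)/(1.3499 − 0.7408) = 0.3210/0.6090 = 0.5271
Terminal stock prices: S_uu = 63.77, S_ud = 35, S_dd = 19.21
Terminal payoffs (S − K): max(22.77, 0) = 22.77, max(-6, 0) = 0, max(-21.79, 0) = 0
Node u (S = 47.25): V_u = e^(−0.06)·[0.5271·22.7742 + 0.4729·0.0000] = 11.3049
Node d (S = 25.93): V_d = e^(−0.06)·[0.5271·0.0000 + 0.4729·0.0000] = 0.0000
Node 0 (S = 35): V_0 = e^(−0.06)·[0.5271·11.3049 + 0.4729·0.0000] = 5.6117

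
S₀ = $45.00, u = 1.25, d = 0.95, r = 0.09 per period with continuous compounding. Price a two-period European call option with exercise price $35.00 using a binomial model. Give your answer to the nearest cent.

$15.77

Risk-neutral probability p = (e^0.09 − 0.95)/(1.25 − 0.95) = 0.1442/0.3000 = 0.4806
Terminal stock prices: S_uu = 70.31, S_ud = 53.44, S_dd = 40.61
Terminal payoffs (S − K): max(35.31, 0) = 35.31, max(18.44, 0) = 18.44, max(5.612, 0) = 5.612
Node u (S = 56.25): V_u = e^(−0.09)·[0.4806·35.3125 + 0.5194·18.4375] = 24.2624
Node d (S = 42.75): V_d = e^(−0.09)·[0.4806·18.4375 + 0.5194·5.6125] = 10.7624
Node 0 (S = 45): V_0 = e^(−0.09)·[0.4806·24.2624 + 0.5194·10.7624] = 15.7655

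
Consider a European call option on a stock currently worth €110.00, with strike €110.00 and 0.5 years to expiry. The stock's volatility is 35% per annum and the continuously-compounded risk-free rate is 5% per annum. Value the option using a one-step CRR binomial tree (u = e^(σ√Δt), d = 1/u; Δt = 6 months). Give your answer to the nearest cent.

€14.73

CRR parameters: u = e^(σ√Δt) = e^(0.35·√0.5) = 1.2808, d = 1/u = 0.7808
Per-period rate: rΔt = 0.05·0.5 = 0.025, so R = e^0.025 = 1.0253
Risk-neutral probability p = (e^0.025 − 0.7808)/(1.2808 − 0.7808) = 0.2446/0.5000 = 0.4891
Terminal stock prices: S_u = 140.9, S_d = 85.88
Terminal payoffs (S − K): max(30.89, 0) = 30.89, max(-24.12, 0) = 0
Node 0 (S = 110): V_0 = e^(−0.025)·[0.4891·30.8884 + 0.5109·0.0000] = 14.7335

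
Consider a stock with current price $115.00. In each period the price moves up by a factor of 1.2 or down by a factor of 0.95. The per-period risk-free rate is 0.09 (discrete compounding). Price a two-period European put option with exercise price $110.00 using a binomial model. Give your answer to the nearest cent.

Risk-neutral probability p = (1 + 0.09 − 0.95)/(1.2 − 0.95) = 0.1400/0.2500 = 0.5600
Terminal stock prices: S_uu = 165.6, S_ud = 131.1, S_dd = 103.8
Terminal payoffs (K − S): max(-55.6, 0) = 0, max(-21.1, 0) = 0, max(6.213, 0) = 6.213
Node u (S = 138): V_u = 1/1.09·[0.5600·0.0000 + 0.4400·0.0000] = 0.0000
Node d (S = 109.2): V_d = 1/1.09·[0.5600·0.0000 + 0.4400·6.2125] = 2.5078
Node 0 (S = 115): V_0 = 1/1.09·[0.5600·0.0000 + 0.4400·2.5078] = 1.0123

$1.01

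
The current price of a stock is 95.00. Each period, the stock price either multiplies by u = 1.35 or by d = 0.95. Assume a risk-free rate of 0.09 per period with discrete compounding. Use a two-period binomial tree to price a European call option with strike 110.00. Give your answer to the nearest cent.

Risk-neutral probability p = (1 + 0.09 − 0.95)/(1.35 − 0.95) = 0.1400/0.4000 = 0.3500
Terminal stock prices: S_uu = 173.1, S_ud = 121.8, S_dd = 85.74
Terminal payoffs (S − K): max(63.14, 0) = 63.14, max(11.84, 0) = 11.84, max(-24.26, 0) = 0
Node u (S = 128.2): V_u = 1/1.09·[0.3500·63.1375 + 0.6500·11.8375] = 27.3326
Node d (S = 90.25): V_d = 1/1.09·[0.3500·11.8375 + 0.6500·0.0000] = 3.8010
Node 0 (S = 95): V_0 = 1/1.09·[0.3500·27.3326 + 0.6500·3.8010] = 11.0432

11.04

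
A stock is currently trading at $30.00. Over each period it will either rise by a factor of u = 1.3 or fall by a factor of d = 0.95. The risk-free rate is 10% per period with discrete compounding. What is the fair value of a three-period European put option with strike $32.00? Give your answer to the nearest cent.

Risk-neutral probability p = (1 + 0.1 − 0.95)/(1.3 − 0.95) = 0.1500/0.3500 = 0.4286
Terminal stock prices: S_uuu = 65.91, S_uud = 48.16, S_udd = 35.2, S_ddd = 25.72
Terminal payoffs (K − S): max(-33.91, 0) = 0, max(-16.16, 0) = 0, max(-3.197, 0) = 0, max(6.279, 0) = 6.279
Node uu (S = 50.7): V_uu = 1/1.1·[0.4286·0.0000 + 0.5714·0.0000] = 0.0000
Node ud (S = 37.05): V_ud = 1/1.1·[0.4286·0.0000 + 0.5714·0.0000] = 0.0000
Node dd (S = 27.07): V_dd = 1/1.1·[0.4286·0.0000 + 0.5714·6.2788] = 3.2617
Node u (S = 39): V_u = 1/1.1·[0.4286·0.0000 + 0.5714·0.0000] = 0.0000
Node d (S = 28.5): V_d = 1/1.1·[0.4286·0.0000 + 0.5714·3.2617] = 1.6944
Node 0 (S = 30): V_0 = 1/1.1·[0.4286·0.0000 + 0.5714·1.6944] = 0.8802

$0.88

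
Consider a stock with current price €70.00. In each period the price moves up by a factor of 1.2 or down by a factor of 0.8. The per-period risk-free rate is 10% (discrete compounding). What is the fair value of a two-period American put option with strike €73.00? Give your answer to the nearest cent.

€4.76

Risk-neutral probability p = (1 + 0.1 − 0.8)/(1.2 − 0.8) = 0.3000/0.4000 = 0.7500
Terminal stock prices: S_uu = 100.8, S_ud = 67.2, S_dd = 44.8
Terminal payoffs (K − S): max(-27.8, 0) = 0, max(5.8, 0) = 5.8, max(28.2, 0) = 28.2
Node u (S = 84): continuation = 1/1.1·[0.7500·0.0000 + 0.2500·5.8000] = 1.3182; exercise value = 0.0000 ≤ continuation, so V_u = 1.3182
Node d (S = 56): continuation = 1/1.1·[0.7500·5.8000 + 0.2500·28.2000] = 10.3636; exercise value = 17.0000 > continuation, so V_d = 17.0000 (exercise)
Node 0 (S = 70): continuation = 1/1.1·[0.7500·1.3182 + 0.2500·17.0000] = 4.7624; exercise value = 3.0000 ≤ continuation, so V_0 = 4.7624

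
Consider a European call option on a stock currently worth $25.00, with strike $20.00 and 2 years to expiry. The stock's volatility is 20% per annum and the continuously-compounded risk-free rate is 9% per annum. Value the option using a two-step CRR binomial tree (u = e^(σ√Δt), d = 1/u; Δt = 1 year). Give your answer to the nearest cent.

$8.56

CRR parameters: u = e^(σ√Δt) = e^(0.2·√1) = 1.2214, d = 1/u = 0.8187
Per-period rate: rΔt = 0.09·1 = 0.09, so R = e^0.09 = 1.0942
Risk-neutral probability p = (e^0.09 − 0.8187)/(1.2214 − 0.8187) = 0.2754/0.4027 = 0.6840
Terminal stock prices: S_uu = 37.3, S_ud = 25, S_dd = 16.76
Terminal payoffs (S − K): max(17.3, 0) = 17.3, max(5, 0) = 5, max(-3.242, 0) = 0
Node u (S = 30.54): V_u = e^(−0.09)·[0.6840·17.2956 + 0.3160·5.0000] = 12.2564
Node d (S = 20.47): V_d = e^(−0.09)·[0.6840·5.0000 + 0.3160·0.0000] = 3.1258
Node 0 (S = 25): V_0 = e^(−0.09)·[0.6840·12.2564 + 0.3160·3.1258] = 8.5649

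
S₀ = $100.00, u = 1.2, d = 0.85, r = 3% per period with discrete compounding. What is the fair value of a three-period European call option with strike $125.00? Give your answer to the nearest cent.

$5.95

Risk-neutral probability p = (1 + 0.03 − 0.85)/(1.2 − 0.85) = 0.1800/0.3500 = 0.5143
Terminal stock prices: S_uuu = 172.8, S_uud = 122.4, S_udd = 86.7, S_ddd = 61.41
Terminal payoffs (S − K): max(47.8, 0) = 47.8, max(-2.6, 0) = 0, max(-38.3, 0) = 0, max(-63.59, 0) = 0
Node uu (S = 144): V_uu = 1/1.03·[0.5143·47.8000 + 0.4857·0.0000] = 23.8669
Node ud (S = 102): V_ud = 1/1.03·[0.5143·0.0000 + 0.4857·0.0000] = 0.0000
Node dd (S = 72.25): V_dd = 1/1.03·[0.5143·0.0000 + 0.4857·0.0000] = 0.0000
Node u (S = 120): V_u = 1/1.03·[0.5143·23.8669 + 0.4857·0.0000] = 11.9169
Node d (S = 85): V_d = 1/1.03·[0.5143·0.0000 + 0.4857·0.0000] = 0.0000
Node 0 (S = 100): V_0 = 1/1.03·[0.5143·11.9169 + 0.4857·0.0000] = 5.9502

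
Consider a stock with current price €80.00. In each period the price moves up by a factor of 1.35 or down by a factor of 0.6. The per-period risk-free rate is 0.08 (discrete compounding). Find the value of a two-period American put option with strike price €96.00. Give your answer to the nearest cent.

Risk-neutral probability p = (1 + 0.08 − 0.6)/(1.35 − 0.6) = 0.4800/0.7500 = 0.6400
Terminal stock prices: S_uu = 145.8, S_ud = 64.8, S_dd = 28.8
Terminal payoffs (K − S): max(-49.8, 0) = 0, max(31.2, 0) = 31.2, max(67.2, 0) = 67.2
Node u (S = 108): continuation = 1/1.08·[0.6400·0.0000 + 0.3600·31.2000] = 10.4000; exercise value = 0.0000 ≤ continuation, so V_u = 10.4000
Node d (S = 48): continuation = 1/1.08·[0.6400·31.2000 + 0.3600·67.2000] = 40.8889; exercise value = 48.0000 > continuation, so V_d = 48.0000 (exercise)
Node 0 (S = 80): continuation = 1/1.08·[0.6400·10.4000 + 0.3600·48.0000] = 22.1630; exercise value = 16.0000 ≤ continuation, so V_0 = 22.1630

€22.16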